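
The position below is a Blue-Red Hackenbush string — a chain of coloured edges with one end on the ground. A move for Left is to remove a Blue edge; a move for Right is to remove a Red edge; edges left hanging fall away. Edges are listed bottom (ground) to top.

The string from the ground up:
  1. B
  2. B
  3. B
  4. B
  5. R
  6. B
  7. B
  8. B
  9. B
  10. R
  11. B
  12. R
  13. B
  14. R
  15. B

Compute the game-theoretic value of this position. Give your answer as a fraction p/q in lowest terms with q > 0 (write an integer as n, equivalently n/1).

8107/2048

B: Left { 0 }, Right { none } => simplest 1
BB: Left { 0, 1 }, Right { none } => simplest 2
BBB: Left { 0, 1, 2 }, Right { none } => simplest 3
BBBB: Left { 0, 1, 2, 3 }, Right { none } => simplest 4
BBBBR: Left { 0, 1, 2, 3 }, Right { 4 } => simplest 7/2
BBBBRB: Left { 0, 1, 2, 3, 7/2 }, Right { 4 } => simplest 15/4
BBBBRBB: Left { 0, 1, 2, 3, 7/2, 15/4 }, Right { 4 } => simplest 31/8
BBBBRBBB: Left { 0, 1, 2, 3, 7/2, 15/4, 31/8 }, Right { 4 } => simplest 63/16
BBBBRBBBB: Left { 0, 1, 2, 3, 7/2, 15/4, 31/8, 63/16 }, Right { 4 } => simplest 127/32
BBBBRBBBBR: Left { 0, 1, 2, 3, 7/2, 15/4, 31/8, 63/16 }, Right { 127/32, 4 } => simplest 253/64
BBBBRBBBBRB: Left { 0, 1, 2, 3, 7/2, 15/4, 31/8, 63/16, 253/64 }, Right { 127/32, 4 } => simplest 507/128
BBBBRBBBBRBR: Left { 0, 1, 2, 3, 7/2, 15/4, 31/8, 63/16, 253/64 }, Right { 507/128, 127/32, 4 } => simplest 1013/256
BBBBRBBBBRBRB: Left { 0, 1, 2, 3, 7/2, 15/4, 31/8, 63/16, 253/64, 1013/256 }, Right { 507/128, 127/32, 4 } => simplest 2027/512
BBBBRBBBBRBRBR: Left { 0, 1, 2, 3, 7/2, 15/4, 31/8, 63/16, 253/64, 1013/256 }, Right { 2027/512, 507/128, 127/32, 4 } => simplest 4053/1024
BBBBRBBBBRBRBRB: Left { 0, 1, 2, 3, 7/2, 15/4, 31/8, 63/16, 253/64, 1013/256, 4053/1024 }, Right { 2027/512, 507/128, 127/32, 4 } => simplest 8107/2048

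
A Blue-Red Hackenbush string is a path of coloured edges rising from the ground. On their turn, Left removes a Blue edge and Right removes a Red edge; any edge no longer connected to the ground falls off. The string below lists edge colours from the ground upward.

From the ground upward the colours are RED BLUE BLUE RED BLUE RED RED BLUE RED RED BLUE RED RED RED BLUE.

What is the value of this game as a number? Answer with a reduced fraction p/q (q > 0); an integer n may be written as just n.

-5853/16384

edge 1 of 15 (RED): {  | 0 } — -1
edge 2 of 15 (BLUE): { -1 | 0 } — -1/2
edge 3 of 15 (BLUE): { -1, -1/2 | 0 } — -1/4
edge 4 of 15 (RED): { -1, -1/2 | -1/4, 0 } — -3/8
edge 5 of 15 (BLUE): { -1, -1/2, -3/8 | -1/4, 0 } — -5/16
edge 6 of 15 (RED): { -1, -1/2, -3/8 | -5/16, -1/4, 0 } — -11/32
edge 7 of 15 (RED): { -1, -1/2, -3/8 | -11/32, -5/16, -1/4, 0 } — -23/64
edge 8 of 15 (BLUE): { -1, -1/2, -3/8, -23/64 | -11/32, -5/16, -1/4, 0 } — -45/128
edge 9 of 15 (RED): { -1, -1/2, -3/8, -23/64 | -45/128, -11/32, -5/16, -1/4, 0 } — -91/256
edge 10 of 15 (RED): { -1, -1/2, -3/8, -23/64 | -91/256, -45/128, -11/32, -5/16, -1/4, 0 } — -183/512
edge 11 of 15 (BLUE): { -1, -1/2, -3/8, -23/64, -183/512 | -91/256, -45/128, -11/32, -5/16, -1/4, 0 } — -365/1024
edge 12 of 15 (RED): { -1, -1/2, -3/8, -23/64, -183/512 | -365/1024, -91/256, -45/128, -11/32, -5/16, -1/4, 0 } — -731/2048
edge 13 of 15 (RED): { -1, -1/2, -3/8, -23/64, -183/512 | -731/2048, -365/1024, -91/256, -45/128, -11/32, -5/16, -1/4, 0 } — -1463/4096
edge 14 of 15 (RED): { -1, -1/2, -3/8, -23/64, -183/512 | -1463/4096, -731/2048, -365/1024, -91/256, -45/128, -11/32, -5/16, -1/4, 0 } — -2927/8192
edge 15 of 15 (BLUE): { -1, -1/2, -3/8, -23/64, -183/512, -2927/8192 | -1463/4096, -731/2048, -365/1024, -91/256, -45/128, -11/32, -5/16, -1/4, 0 } — -5853/16384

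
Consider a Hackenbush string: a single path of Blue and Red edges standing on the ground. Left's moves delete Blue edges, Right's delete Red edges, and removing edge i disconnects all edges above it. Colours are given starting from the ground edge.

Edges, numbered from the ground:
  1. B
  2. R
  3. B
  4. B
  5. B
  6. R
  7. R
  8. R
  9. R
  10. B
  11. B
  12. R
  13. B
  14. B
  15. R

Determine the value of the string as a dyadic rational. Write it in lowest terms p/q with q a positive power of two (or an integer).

edge 1 of 15 (B): { 0 |  } => 1
edge 2 of 15 (R): { 0 | 1 } => 1/2
edge 3 of 15 (B): { 0 1/2 | 1 } => 3/4
edge 4 of 15 (B): { 0 1/2 3/4 | 1 } => 7/8
edge 5 of 15 (B): { 0 1/2 3/4 7/8 | 1 } => 15/16
edge 6 of 15 (R): { 0 1/2 3/4 7/8 | 15/16 1 } => 29/32
edge 7 of 15 (R): { 0 1/2 3/4 7/8 | 29/32 15/16 1 } => 57/64
edge 8 of 15 (R): { 0 1/2 3/4 7/8 | 57/64 29/32 15/16 1 } => 113/128
edge 9 of 15 (R): { 0 1/2 3/4 7/8 | 113/128 57/64 29/32 15/16 1 } => 225/256
edge 10 of 15 (B): { 0 1/2 3/4 7/8 225/256 | 113/128 57/64 29/32 15/16 1 } => 451/512
edge 11 of 15 (B): { 0 1/2 3/4 7/8 225/256 451/512 | 113/128 57/64 29/32 15/16 1 } => 903/1024
edge 12 of 15 (R): { 0 1/2 3/4 7/8 225/256 451/512 | 903/1024 113/128 57/64 29/32 15/16 1 } => 1805/2048
edge 13 of 15 (B): { 0 1/2 3/4 7/8 225/256 451/512 1805/2048 | 903/1024 113/128 57/64 29/32 15/16 1 } => 3611/4096
edge 14 of 15 (B): { 0 1/2 3/4 7/8 225/256 451/512 1805/2048 3611/4096 | 903/1024 113/128 57/64 29/32 15/16 1 } => 7223/8192
edge 15 of 15 (R): { 0 1/2 3/4 7/8 225/256 451/512 1805/2048 3611/4096 | 7223/8192 903/1024 113/128 57/64 29/32 15/16 1 } => 14445/16384

14445/16384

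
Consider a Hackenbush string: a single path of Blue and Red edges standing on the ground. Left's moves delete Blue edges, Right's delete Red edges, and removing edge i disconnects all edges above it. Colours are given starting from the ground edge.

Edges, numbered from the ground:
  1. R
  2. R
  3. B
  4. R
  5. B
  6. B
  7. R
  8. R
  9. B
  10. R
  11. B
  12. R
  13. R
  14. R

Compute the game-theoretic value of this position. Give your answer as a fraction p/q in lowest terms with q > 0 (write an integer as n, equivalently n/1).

-6575/4096

1 of 14 · R · max L −∞ · min R 0 -> -1
2 of 14 · RR · max L −∞ · min R -1 -> -2
3 of 14 · RRB · max L -2 · min R -1 -> -3/2
4 of 14 · RRBR · max L -2 · min R -3/2 -> -7/4
5 of 14 · RRBRB · max L -7/4 · min R -3/2 -> -13/8
6 of 14 · RRBRBB · max L -13/8 · min R -3/2 -> -25/16
7 of 14 · RRBRBBR · max L -13/8 · min R -25/16 -> -51/32
8 of 14 · RRBRBBRR · max L -13/8 · min R -51/32 -> -103/64
9 of 14 · RRBRBBRRB · max L -103/64 · min R -51/32 -> -205/128
10 of 14 · RRBRBBRRBR · max L -103/64 · min R -205/128 -> -411/256
11 of 14 · RRBRBBRRBRB · max L -411/256 · min R -205/128 -> -821/512
12 of 14 · RRBRBBRRBRBR · max L -411/256 · min R -821/512 -> -1643/1024
13 of 14 · RRBRBBRRBRBRR · max L -411/256 · min R -1643/1024 -> -3287/2048
14 of 14 · RRBRBBRRBRBRRR · max L -411/256 · min R -3287/2048 -> -6575/4096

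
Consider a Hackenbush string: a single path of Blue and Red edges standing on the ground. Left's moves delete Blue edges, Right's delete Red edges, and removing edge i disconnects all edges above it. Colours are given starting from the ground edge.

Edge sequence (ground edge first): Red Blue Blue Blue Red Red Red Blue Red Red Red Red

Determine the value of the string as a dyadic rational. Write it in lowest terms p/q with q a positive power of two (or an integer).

-479/2048

step 1: add Red to get R; options L={ none } R={ 0 } ⇒ -1
step 2: add Blue to get RB; options L={ -1 } R={ 0 } ⇒ -1/2
step 3: add Blue to get RBB; options L={ -1; -1/2 } R={ 0 } ⇒ -1/4
step 4: add Blue to get RBBB; options L={ -1; -1/2; -1/4 } R={ 0 } ⇒ -1/8
step 5: add Red to get RBBBR; options L={ -1; -1/2; -1/4 } R={ -1/8; 0 } ⇒ -3/16
step 6: add Red to get RBBBRR; options L={ -1; -1/2; -1/4 } R={ -3/16; -1/8; 0 } ⇒ -7/32
step 7: add Red to get RBBBRRR; options L={ -1; -1/2; -1/4 } R={ -7/32; -3/16; -1/8; 0 } ⇒ -15/64
step 8: add Blue to get RBBBRRRB; options L={ -1; -1/2; -1/4; -15/64 } R={ -7/32; -3/16; -1/8; 0 } ⇒ -29/128
step 9: add Red to get RBBBRRRBR; options L={ -1; -1/2; -1/4; -15/64 } R={ -29/128; -7/32; -3/16; -1/8; 0 } ⇒ -59/256
step 10: add Red to get RBBBRRRBRR; options L={ -1; -1/2; -1/4; -15/64 } R={ -59/256; -29/128; -7/32; -3/16; -1/8; 0 } ⇒ -119/512
step 11: add Red to get RBBBRRRBRRR; options L={ -1; -1/2; -1/4; -15/64 } R={ -119/512; -59/256; -29/128; -7/32; -3/16; -1/8; 0 } ⇒ -239/1024
step 12: add Red to get RBBBRRRBRRRR; options L={ -1; -1/2; -1/4; -15/64 } R={ -239/1024; -119/512; -59/256; -29/128; -7/32; -3/16; -1/8; 0 } ⇒ -479/2048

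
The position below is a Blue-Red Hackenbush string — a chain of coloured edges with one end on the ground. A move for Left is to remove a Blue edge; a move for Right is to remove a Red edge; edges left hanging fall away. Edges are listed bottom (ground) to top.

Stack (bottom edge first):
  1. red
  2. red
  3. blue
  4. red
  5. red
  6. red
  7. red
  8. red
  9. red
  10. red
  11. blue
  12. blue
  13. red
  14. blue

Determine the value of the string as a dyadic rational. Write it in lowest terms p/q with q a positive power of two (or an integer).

-8165/4096

edge 1 of 14 (red): {  | 0 } so -1
edge 2 of 14 (red): {  | -1, 0 } so -2
edge 3 of 14 (blue): { -2 | -1, 0 } so -3/2
edge 4 of 14 (red): { -2 | -3/2, -1, 0 } so -7/4
edge 5 of 14 (red): { -2 | -7/4, -3/2, -1, 0 } so -15/8
edge 6 of 14 (red): { -2 | -15/8, -7/4, -3/2, -1, 0 } so -31/16
edge 7 of 14 (red): { -2 | -31/16, -15/8, -7/4, -3/2, -1, 0 } so -63/32
edge 8 of 14 (red): { -2 | -63/32, -31/16, -15/8, -7/4, -3/2, -1, 0 } so -127/64
edge 9 of 14 (red): { -2 | -127/64, -63/32, -31/16, -15/8, -7/4, -3/2, -1, 0 } so -255/128
edge 10 of 14 (red): { -2 | -255/128, -127/64, -63/32, -31/16, -15/8, -7/4, -3/2, -1, 0 } so -511/256
edge 11 of 14 (blue): { -2, -511/256 | -255/128, -127/64, -63/32, -31/16, -15/8, -7/4, -3/2, -1, 0 } so -1021/512
edge 12 of 14 (blue): { -2, -511/256, -1021/512 | -255/128, -127/64, -63/32, -31/16, -15/8, -7/4, -3/2, -1, 0 } so -2041/1024
edge 13 of 14 (red): { -2, -511/256, -1021/512 | -2041/1024, -255/128, -127/64, -63/32, -31/16, -15/8, -7/4, -3/2, -1, 0 } so -4083/2048
edge 14 of 14 (blue): { -2, -511/256, -1021/512, -4083/2048 | -2041/1024, -255/128, -127/64, -63/32, -31/16, -15/8, -7/4, -3/2, -1, 0 } so -8165/4096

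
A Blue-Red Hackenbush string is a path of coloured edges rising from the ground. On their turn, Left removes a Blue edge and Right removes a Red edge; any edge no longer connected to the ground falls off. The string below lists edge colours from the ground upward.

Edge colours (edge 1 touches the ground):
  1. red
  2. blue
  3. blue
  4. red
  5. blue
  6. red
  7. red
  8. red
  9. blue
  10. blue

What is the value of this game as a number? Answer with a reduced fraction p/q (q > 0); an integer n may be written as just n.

Recurse on prefixes of the 10-edge string red blue blue red blue red red red blue blue:
edge 1 of 10 (red): { — | 0 } -> -1
edge 2 of 10 (blue): { -1 | 0 } -> -1/2
edge 3 of 10 (blue): { -1; -1/2 | 0 } -> -1/4
edge 4 of 10 (red): { -1; -1/2 | -1/4; 0 } -> -3/8
edge 5 of 10 (blue): { -1; -1/2; -3/8 | -1/4; 0 } -> -5/16
edge 6 of 10 (red): { -1; -1/2; -3/8 | -5/16; -1/4; 0 } -> -11/32
edge 7 of 10 (red): { -1; -1/2; -3/8 | -11/32; -5/16; -1/4; 0 } -> -23/64
edge 8 of 10 (red): { -1; -1/2; -3/8 | -23/64; -11/32; -5/16; -1/4; 0 } -> -47/128
edge 9 of 10 (blue): { -1; -1/2; -3/8; -47/128 | -23/64; -11/32; -5/16; -1/4; 0 } -> -93/256
edge 10 of 10 (blue): { -1; -1/2; -3/8; -47/128; -93/256 | -23/64; -11/32; -5/16; -1/4; 0 } -> -185/512

-185/512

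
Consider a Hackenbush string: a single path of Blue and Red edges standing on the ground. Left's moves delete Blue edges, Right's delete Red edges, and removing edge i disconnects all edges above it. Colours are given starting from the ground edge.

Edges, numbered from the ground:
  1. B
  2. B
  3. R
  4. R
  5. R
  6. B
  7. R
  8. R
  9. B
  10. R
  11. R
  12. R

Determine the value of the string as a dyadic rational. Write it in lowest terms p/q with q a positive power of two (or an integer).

step 1: add B to get B; options L={ 0 } R={ ∅ } ⇒ 1
step 2: add B to get BB; options L={ 0, 1 } R={ ∅ } ⇒ 2
step 3: add R to get BBR; options L={ 0, 1 } R={ 2 } ⇒ 3/2
step 4: add R to get BBRR; options L={ 0, 1 } R={ 3/2, 2 } ⇒ 5/4
step 5: add R to get BBRRR; options L={ 0, 1 } R={ 5/4, 3/2, 2 } ⇒ 9/8
step 6: add B to get BBRRRB; options L={ 0, 1, 9/8 } R={ 5/4, 3/2, 2 } ⇒ 19/16
step 7: add R to get BBRRRBR; options L={ 0, 1, 9/8 } R={ 19/16, 5/4, 3/2, 2 } ⇒ 37/32
step 8: add R to get BBRRRBRR; options L={ 0, 1, 9/8 } R={ 37/32, 19/16, 5/4, 3/2, 2 } ⇒ 73/64
step 9: add B to get BBRRRBRRB; options L={ 0, 1, 9/8, 73/64 } R={ 37/32, 19/16, 5/4, 3/2, 2 } ⇒ 147/128
step 10: add R to get BBRRRBRRBR; options L={ 0, 1, 9/8, 73/64 } R={ 147/128, 37/32, 19/16, 5/4, 3/2, 2 } ⇒ 293/256
step 11: add R to get BBRRRBRRBRR; options L={ 0, 1, 9/8, 73/64 } R={ 293/256, 147/128, 37/32, 19/16, 5/4, 3/2, 2 } ⇒ 585/512
step 12: add R to get BBRRRBRRBRRR; options L={ 0, 1, 9/8, 73/64 } R={ 585/512, 293/256, 147/128, 37/32, 19/16, 5/4, 3/2, 2 } ⇒ 1169/1024

1169/1024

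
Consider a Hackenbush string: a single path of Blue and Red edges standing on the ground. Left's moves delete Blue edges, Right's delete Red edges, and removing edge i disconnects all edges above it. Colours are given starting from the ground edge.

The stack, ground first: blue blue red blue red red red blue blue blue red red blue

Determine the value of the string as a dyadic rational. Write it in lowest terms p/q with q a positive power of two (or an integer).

3187/2048

step 1: add blue to get b; options L={ 0 } R={ none } -> 1
step 2: add blue to get bb; options L={ 0,1 } R={ none } -> 2
step 3: add red to get bbr; options L={ 0,1 } R={ 2 } -> 3/2
step 4: add blue to get bbrb; options L={ 0,1,3/2 } R={ 2 } -> 7/4
step 5: add red to get bbrbr; options L={ 0,1,3/2 } R={ 7/4,2 } -> 13/8
step 6: add red to get bbrbrr; options L={ 0,1,3/2 } R={ 13/8,7/4,2 } -> 25/16
step 7: add red to get bbrbrrr; options L={ 0,1,3/2 } R={ 25/16,13/8,7/4,2 } -> 49/32
step 8: add blue to get bbrbrrrb; options L={ 0,1,3/2,49/32 } R={ 25/16,13/8,7/4,2 } -> 99/64
step 9: add blue to get bbrbrrrbb; options L={ 0,1,3/2,49/32,99/64 } R={ 25/16,13/8,7/4,2 } -> 199/128
step 10: add blue to get bbrbrrrbbb; options L={ 0,1,3/2,49/32,99/64,199/128 } R={ 25/16,13/8,7/4,2 } -> 399/256
step 11: add red to get bbrbrrrbbbr; options L={ 0,1,3/2,49/32,99/64,199/128 } R={ 399/256,25/16,13/8,7/4,2 } -> 797/512
step 12: add red to get bbrbrrrbbbrr; options L={ 0,1,3/2,49/32,99/64,199/128 } R={ 797/512,399/256,25/16,13/8,7/4,2 } -> 1593/1024
step 13: add blue to get bbrbrrrbbbrrb; options L={ 0,1,3/2,49/32,99/64,199/128,1593/1024 } R={ 797/512,399/256,25/16,13/8,7/4,2 } -> 3187/2048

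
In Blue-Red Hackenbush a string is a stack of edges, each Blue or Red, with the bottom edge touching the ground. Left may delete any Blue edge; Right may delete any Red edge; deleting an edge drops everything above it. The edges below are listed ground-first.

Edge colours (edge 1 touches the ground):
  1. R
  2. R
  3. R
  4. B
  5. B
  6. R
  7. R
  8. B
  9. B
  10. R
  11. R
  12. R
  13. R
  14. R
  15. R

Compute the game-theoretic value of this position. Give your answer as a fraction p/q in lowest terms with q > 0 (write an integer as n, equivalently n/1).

step 1: add R to get R; options L={ · } R={ 0 } ⇒ -1
step 2: add R to get RR; options L={ · } R={ -1; 0 } ⇒ -2
step 3: add R to get RRR; options L={ · } R={ -2; -1; 0 } ⇒ -3
step 4: add B to get RRRB; options L={ -3 } R={ -2; -1; 0 } ⇒ -5/2
step 5: add B to get RRRBB; options L={ -3; -5/2 } R={ -2; -1; 0 } ⇒ -9/4
step 6: add R to get RRRBBR; options L={ -3; -5/2 } R={ -9/4; -2; -1; 0 } ⇒ -19/8
step 7: add R to get RRRBBRR; options L={ -3; -5/2 } R={ -19/8; -9/4; -2; -1; 0 } ⇒ -39/16
step 8: add B to get RRRBBRRB; options L={ -3; -5/2; -39/16 } R={ -19/8; -9/4; -2; -1; 0 } ⇒ -77/32
step 9: add B to get RRRBBRRBB; options L={ -3; -5/2; -39/16; -77/32 } R={ -19/8; -9/4; -2; -1; 0 } ⇒ -153/64
step 10: add R to get RRRBBRRBBR; options L={ -3; -5/2; -39/16; -77/32 } R={ -153/64; -19/8; -9/4; -2; -1; 0 } ⇒ -307/128
step 11: add R to get RRRBBRRBBRR; options L={ -3; -5/2; -39/16; -77/32 } R={ -307/128; -153/64; -19/8; -9/4; -2; -1; 0 } ⇒ -615/256
step 12: add R to get RRRBBRRBBRRR; options L={ -3; -5/2; -39/16; -77/32 } R={ -615/256; -307/128; -153/64; -19/8; -9/4; -2; -1; 0 } ⇒ -1231/512
step 13: add R to get RRRBBRRBBRRRR; options L={ -3; -5/2; -39/16; -77/32 } R={ -1231/512; -615/256; -307/128; -153/64; -19/8; -9/4; -2; -1; 0 } ⇒ -2463/1024
step 14: add R to get RRRBBRRBBRRRRR; options L={ -3; -5/2; -39/16; -77/32 } R={ -2463/1024; -1231/512; -615/256; -307/128; -153/64; -19/8; -9/4; -2; -1; 0 } ⇒ -4927/2048
step 15: add R to get RRRBBRRBBRRRRRR; options L={ -3; -5/2; -39/16; -77/32 } R={ -4927/2048; -2463/1024; -1231/512; -615/256; -307/128; -153/64; -19/8; -9/4; -2; -1; 0 } ⇒ -9855/4096

-9855/4096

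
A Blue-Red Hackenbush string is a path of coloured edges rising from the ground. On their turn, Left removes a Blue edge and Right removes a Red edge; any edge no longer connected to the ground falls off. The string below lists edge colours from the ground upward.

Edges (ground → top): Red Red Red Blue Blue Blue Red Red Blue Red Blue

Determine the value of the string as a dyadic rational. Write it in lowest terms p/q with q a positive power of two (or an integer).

v(R) = { · | 0 } => -1
v(RR) = { · | -1, 0 } => -2
v(RRR) = { · | -2, -1, 0 } => -3
v(RRRB) = { -3 | -2, -1, 0 } => -5/2
v(RRRBB) = { -3, -5/2 | -2, -1, 0 } => -9/4
v(RRRBBB) = { -3, -5/2, -9/4 | -2, -1, 0 } => -17/8
v(RRRBBBR) = { -3, -5/2, -9/4 | -17/8, -2, -1, 0 } => -35/16
v(RRRBBBRR) = { -3, -5/2, -9/4 | -35/16, -17/8, -2, -1, 0 } => -71/32
v(RRRBBBRRB) = { -3, -5/2, -9/4, -71/32 | -35/16, -17/8, -2, -1, 0 } => -141/64
v(RRRBBBRRBR) = { -3, -5/2, -9/4, -71/32 | -141/64, -35/16, -17/8, -2, -1, 0 } => -283/128
v(RRRBBBRRBRB) = { -3, -5/2, -9/4, -71/32, -283/128 | -141/64, -35/16, -17/8, -2, -1, 0 } => -565/256

-565/256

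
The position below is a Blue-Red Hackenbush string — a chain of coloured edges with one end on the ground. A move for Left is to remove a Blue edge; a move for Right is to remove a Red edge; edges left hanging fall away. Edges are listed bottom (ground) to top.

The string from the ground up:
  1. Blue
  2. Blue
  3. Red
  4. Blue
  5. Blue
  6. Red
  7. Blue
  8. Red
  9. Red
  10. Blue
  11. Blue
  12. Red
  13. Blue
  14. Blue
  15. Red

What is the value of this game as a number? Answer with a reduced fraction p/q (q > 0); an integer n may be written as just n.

1 of 15 · B · max L 0 · min R +∞ => 1
2 of 15 · BB · max L 1 · min R +∞ => 2
3 of 15 · BBR · max L 1 · min R 2 => 3/2
4 of 15 · BBRB · max L 3/2 · min R 2 => 7/4
5 of 15 · BBRBB · max L 7/4 · min R 2 => 15/8
6 of 15 · BBRBBR · max L 7/4 · min R 15/8 => 29/16
7 of 15 · BBRBBRB · max L 29/16 · min R 15/8 => 59/32
8 of 15 · BBRBBRBR · max L 29/16 · min R 59/32 => 117/64
9 of 15 · BBRBBRBRR · max L 29/16 · min R 117/64 => 233/128
10 of 15 · BBRBBRBRRB · max L 233/128 · min R 117/64 => 467/256
11 of 15 · BBRBBRBRRBB · max L 467/256 · min R 117/64 => 935/512
12 of 15 · BBRBBRBRRBBR · max L 467/256 · min R 935/512 => 1869/1024
13 of 15 · BBRBBRBRRBBRB · max L 1869/1024 · min R 935/512 => 3739/2048
14 of 15 · BBRBBRBRRBBRBB · max L 3739/2048 · min R 935/512 => 7479/4096
15 of 15 · BBRBBRBRRBBRBBR · max L 3739/2048 · min R 7479/4096 => 14957/8192

14957/8192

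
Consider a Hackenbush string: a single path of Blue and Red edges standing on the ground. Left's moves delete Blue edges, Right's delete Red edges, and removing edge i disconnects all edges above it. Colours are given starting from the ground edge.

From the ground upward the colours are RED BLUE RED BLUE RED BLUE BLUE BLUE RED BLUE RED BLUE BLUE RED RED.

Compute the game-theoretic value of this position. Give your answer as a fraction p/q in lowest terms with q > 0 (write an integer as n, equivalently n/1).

-10407/16384

Recurse on prefixes of the 15-edge string RED BLUE RED BLUE RED BLUE BLUE BLUE RED BLUE RED BLUE BLUE RED RED:
edge 1 of 15 (RED): { none | 0 } ⇒ -1
edge 2 of 15 (BLUE): { -1 | 0 } ⇒ -1/2
edge 3 of 15 (RED): { -1 | -1/2; 0 } ⇒ -3/4
edge 4 of 15 (BLUE): { -1; -3/4 | -1/2; 0 } ⇒ -5/8
edge 5 of 15 (RED): { -1; -3/4 | -5/8; -1/2; 0 } ⇒ -11/16
edge 6 of 15 (BLUE): { -1; -3/4; -11/16 | -5/8; -1/2; 0 } ⇒ -21/32
edge 7 of 15 (BLUE): { -1; -3/4; -11/16; -21/32 | -5/8; -1/2; 0 } ⇒ -41/64
edge 8 of 15 (BLUE): { -1; -3/4; -11/16; -21/32; -41/64 | -5/8; -1/2; 0 } ⇒ -81/128
edge 9 of 15 (RED): { -1; -3/4; -11/16; -21/32; -41/64 | -81/128; -5/8; -1/2; 0 } ⇒ -163/256
edge 10 of 15 (BLUE): { -1; -3/4; -11/16; -21/32; -41/64; -163/256 | -81/128; -5/8; -1/2; 0 } ⇒ -325/512
edge 11 of 15 (RED): { -1; -3/4; -11/16; -21/32; -41/64; -163/256 | -325/512; -81/128; -5/8; -1/2; 0 } ⇒ -651/1024
edge 12 of 15 (BLUE): { -1; -3/4; -11/16; -21/32; -41/64; -163/256; -651/1024 | -325/512; -81/128; -5/8; -1/2; 0 } ⇒ -1301/2048
edge 13 of 15 (BLUE): { -1; -3/4; -11/16; -21/32; -41/64; -163/256; -651/1024; -1301/2048 | -325/512; -81/128; -5/8; -1/2; 0 } ⇒ -2601/4096
edge 14 of 15 (RED): { -1; -3/4; -11/16; -21/32; -41/64; -163/256; -651/1024; -1301/2048 | -2601/4096; -325/512; -81/128; -5/8; -1/2; 0 } ⇒ -5203/8192
edge 15 of 15 (RED): { -1; -3/4; -11/16; -21/32; -41/64; -163/256; -651/1024; -1301/2048 | -5203/8192; -2601/4096; -325/512; -81/128; -5/8; -1/2; 0 } ⇒ -10407/16384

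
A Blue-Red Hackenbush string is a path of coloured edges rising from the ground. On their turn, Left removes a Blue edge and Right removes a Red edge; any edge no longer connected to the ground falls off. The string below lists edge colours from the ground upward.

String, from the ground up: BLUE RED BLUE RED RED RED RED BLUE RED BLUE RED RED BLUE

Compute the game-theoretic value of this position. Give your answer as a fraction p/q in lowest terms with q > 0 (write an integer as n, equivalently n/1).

2131/4096

val(B) = { 0 | none } gives 1
val(BR) = { 0 | 1 } gives 1/2
val(BRB) = { 0; 1/2 | 1 } gives 3/4
val(BRBR) = { 0; 1/2 | 3/4; 1 } gives 5/8
val(BRBRR) = { 0; 1/2 | 5/8; 3/4; 1 } gives 9/16
val(BRBRRR) = { 0; 1/2 | 9/16; 5/8; 3/4; 1 } gives 17/32
val(BRBRRRR) = { 0; 1/2 | 17/32; 9/16; 5/8; 3/4; 1 } gives 33/64
val(BRBRRRRB) = { 0; 1/2; 33/64 | 17/32; 9/16; 5/8; 3/4; 1 } gives 67/128
val(BRBRRRRBR) = { 0; 1/2; 33/64 | 67/128; 17/32; 9/16; 5/8; 3/4; 1 } gives 133/256
val(BRBRRRRBRB) = { 0; 1/2; 33/64; 133/256 | 67/128; 17/32; 9/16; 5/8; 3/4; 1 } gives 267/512
val(BRBRRRRBRBR) = { 0; 1/2; 33/64; 133/256 | 267/512; 67/128; 17/32; 9/16; 5/8; 3/4; 1 } gives 533/1024
val(BRBRRRRBRBRR) = { 0; 1/2; 33/64; 133/256 | 533/1024; 267/512; 67/128; 17/32; 9/16; 5/8; 3/4; 1 } gives 1065/2048
val(BRBRRRRBRBRRB) = { 0; 1/2; 33/64; 133/256; 1065/2048 | 533/1024; 267/512; 67/128; 17/32; 9/16; 5/8; 3/4; 1 } gives 2131/4096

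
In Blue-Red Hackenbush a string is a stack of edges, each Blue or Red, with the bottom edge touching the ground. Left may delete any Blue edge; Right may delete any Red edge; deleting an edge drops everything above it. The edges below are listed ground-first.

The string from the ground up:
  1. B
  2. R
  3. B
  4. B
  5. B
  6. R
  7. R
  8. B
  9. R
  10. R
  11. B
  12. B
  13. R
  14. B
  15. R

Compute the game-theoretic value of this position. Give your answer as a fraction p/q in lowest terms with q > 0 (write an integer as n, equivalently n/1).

14645/16384

Build G(s[:k]) for k = 1..15, string s = B R B B B R R B R R B B R B R.
step 1: add B to get B; options L={ 0 } R={ ∅ } ⇒ 1
step 2: add R to get BR; options L={ 0 } R={ 1 } ⇒ 1/2
step 3: add B to get BRB; options L={ 0 1/2 } R={ 1 } ⇒ 3/4
step 4: add B to get BRBB; options L={ 0 1/2 3/4 } R={ 1 } ⇒ 7/8
step 5: add B to get BRBBB; options L={ 0 1/2 3/4 7/8 } R={ 1 } ⇒ 15/16
step 6: add R to get BRBBBR; options L={ 0 1/2 3/4 7/8 } R={ 15/16 1 } ⇒ 29/32
step 7: add R to get BRBBBRR; options L={ 0 1/2 3/4 7/8 } R={ 29/32 15/16 1 } ⇒ 57/64
step 8: add B to get BRBBBRRB; options L={ 0 1/2 3/4 7/8 57/64 } R={ 29/32 15/16 1 } ⇒ 115/128
step 9: add R to get BRBBBRRBR; options L={ 0 1/2 3/4 7/8 57/64 } R={ 115/128 29/32 15/16 1 } ⇒ 229/256
step 10: add R to get BRBBBRRBRR; options L={ 0 1/2 3/4 7/8 57/64 } R={ 229/256 115/128 29/32 15/16 1 } ⇒ 457/512
step 11: add B to get BRBBBRRBRRB; options L={ 0 1/2 3/4 7/8 57/64 457/512 } R={ 229/256 115/128 29/32 15/16 1 } ⇒ 915/1024
step 12: add B to get BRBBBRRBRRBB; options L={ 0 1/2 3/4 7/8 57/64 457/512 915/1024 } R={ 229/256 115/128 29/32 15/16 1 } ⇒ 1831/2048
step 13: add R to get BRBBBRRBRRBBR; options L={ 0 1/2 3/4 7/8 57/64 457/512 915/1024 } R={ 1831/2048 229/256 115/128 29/32 15/16 1 } ⇒ 3661/4096
step 14: add B to get BRBBBRRBRRBBRB; options L={ 0 1/2 3/4 7/8 57/64 457/512 915/1024 3661/4096 } R={ 1831/2048 229/256 115/128 29/32 15/16 1 } ⇒ 7323/8192
step 15: add R to get BRBBBRRBRRBBRBR; options L={ 0 1/2 3/4 7/8 57/64 457/512 915/1024 3661/4096 } R={ 7323/8192 1831/2048 229/256 115/128 29/32 15/16 1 } ⇒ 14645/16384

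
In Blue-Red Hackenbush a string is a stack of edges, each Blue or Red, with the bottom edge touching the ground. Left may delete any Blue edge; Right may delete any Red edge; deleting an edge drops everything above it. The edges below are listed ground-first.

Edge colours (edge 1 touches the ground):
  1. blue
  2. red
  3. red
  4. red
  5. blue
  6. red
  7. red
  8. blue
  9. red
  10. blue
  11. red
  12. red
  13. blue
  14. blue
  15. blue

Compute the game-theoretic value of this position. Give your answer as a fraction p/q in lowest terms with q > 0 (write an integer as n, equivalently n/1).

Build G(s[:k]) for k = 1..15, string s = blue red red red blue red red blue red blue red red blue blue blue.
1 of 15 · b · max L 0 · min R +∞ -> 1
2 of 15 · br · max L 0 · min R 1 -> 1/2
3 of 15 · brr · max L 0 · min R 1/2 -> 1/4
4 of 15 · brrr · max L 0 · min R 1/4 -> 1/8
5 of 15 · brrrb · max L 1/8 · min R 1/4 -> 3/16
6 of 15 · brrrbr · max L 1/8 · min R 3/16 -> 5/32
7 of 15 · brrrbrr · max L 1/8 · min R 5/32 -> 9/64
8 of 15 · brrrbrrb · max L 9/64 · min R 5/32 -> 19/128
9 of 15 · brrrbrrbr · max L 9/64 · min R 19/128 -> 37/256
10 of 15 · brrrbrrbrb · max L 37/256 · min R 19/128 -> 75/512
11 of 15 · brrrbrrbrbr · max L 37/256 · min R 75/512 -> 149/1024
12 of 15 · brrrbrrbrbrr · max L 37/256 · min R 149/1024 -> 297/2048
13 of 15 · brrrbrrbrbrrb · max L 297/2048 · min R 149/1024 -> 595/4096
14 of 15 · brrrbrrbrbrrbb · max L 595/4096 · min R 149/1024 -> 1191/8192
15 of 15 · brrrbrrbrbrrbbb · max L 1191/8192 · min R 149/1024 -> 2383/16384

2383/16384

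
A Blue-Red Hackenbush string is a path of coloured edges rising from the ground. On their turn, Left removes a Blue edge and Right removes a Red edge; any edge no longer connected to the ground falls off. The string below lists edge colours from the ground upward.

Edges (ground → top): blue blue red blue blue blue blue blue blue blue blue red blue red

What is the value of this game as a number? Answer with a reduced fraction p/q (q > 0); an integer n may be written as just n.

8181/4096

1 of 14 · b · max L 0 · min R +∞ → 1
2 of 14 · bb · max L 1 · min R +∞ → 2
3 of 14 · bbr · max L 1 · min R 2 → 3/2
4 of 14 · bbrb · max L 3/2 · min R 2 → 7/4
5 of 14 · bbrbb · max L 7/4 · min R 2 → 15/8
6 of 14 · bbrbbb · max L 15/8 · min R 2 → 31/16
7 of 14 · bbrbbbb · max L 31/16 · min R 2 → 63/32
8 of 14 · bbrbbbbb · max L 63/32 · min R 2 → 127/64
9 of 14 · bbrbbbbbb · max L 127/64 · min R 2 → 255/128
10 of 14 · bbrbbbbbbb · max L 255/128 · min R 2 → 511/256
11 of 14 · bbrbbbbbbbb · max L 511/256 · min R 2 → 1023/512
12 of 14 · bbrbbbbbbbbr · max L 511/256 · min R 1023/512 → 2045/1024
13 of 14 · bbrbbbbbbbbrb · max L 2045/1024 · min R 1023/512 → 4091/2048
14 of 14 · bbrbbbbbbbbrbr · max L 2045/1024 · min R 4091/2048 → 8181/4096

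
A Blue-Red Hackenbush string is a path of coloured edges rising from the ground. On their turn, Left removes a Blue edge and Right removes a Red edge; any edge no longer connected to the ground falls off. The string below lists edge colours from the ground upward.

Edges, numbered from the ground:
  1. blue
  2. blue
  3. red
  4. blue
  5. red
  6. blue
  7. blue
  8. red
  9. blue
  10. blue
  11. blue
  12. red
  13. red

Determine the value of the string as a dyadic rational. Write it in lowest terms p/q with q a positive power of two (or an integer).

b: Left { 0 }, Right { · } => simplest 1
bb: Left { 0; 1 }, Right { · } => simplest 2
bbr: Left { 0; 1 }, Right { 2 } => simplest 3/2
bbrb: Left { 0; 1; 3/2 }, Right { 2 } => simplest 7/4
bbrbr: Left { 0; 1; 3/2 }, Right { 7/4; 2 } => simplest 13/8
bbrbrb: Left { 0; 1; 3/2; 13/8 }, Right { 7/4; 2 } => simplest 27/16
bbrbrbb: Left { 0; 1; 3/2; 13/8; 27/16 }, Right { 7/4; 2 } => simplest 55/32
bbrbrbbr: Left { 0; 1; 3/2; 13/8; 27/16 }, Right { 55/32; 7/4; 2 } => simplest 109/64
bbrbrbbrb: Left { 0; 1; 3/2; 13/8; 27/16; 109/64 }, Right { 55/32; 7/4; 2 } => simplest 219/128
bbrbrbbrbb: Left { 0; 1; 3/2; 13/8; 27/16; 109/64; 219/128 }, Right { 55/32; 7/4; 2 } => simplest 439/256
bbrbrbbrbbb: Left { 0; 1; 3/2; 13/8; 27/16; 109/64; 219/128; 439/256 }, Right { 55/32; 7/4; 2 } => simplest 879/512
bbrbrbbrbbbr: Left { 0; 1; 3/2; 13/8; 27/16; 109/64; 219/128; 439/256 }, Right { 879/512; 55/32; 7/4; 2 } => simplest 1757/1024
bbrbrbbrbbbrr: Left { 0; 1; 3/2; 13/8; 27/16; 109/64; 219/128; 439/256 }, Right { 1757/1024; 879/512; 55/32; 7/4; 2 } => simplest 3513/2048

3513/2048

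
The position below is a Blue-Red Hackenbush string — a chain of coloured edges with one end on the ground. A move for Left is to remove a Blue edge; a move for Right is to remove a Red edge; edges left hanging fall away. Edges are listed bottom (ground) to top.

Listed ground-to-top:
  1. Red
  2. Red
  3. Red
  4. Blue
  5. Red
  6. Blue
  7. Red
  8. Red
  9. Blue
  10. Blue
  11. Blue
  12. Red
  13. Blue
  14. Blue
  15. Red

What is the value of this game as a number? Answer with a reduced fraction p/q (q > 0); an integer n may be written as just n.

-11027/4096

Recurse on prefixes of the 15-edge string Red Red Red Blue Red Blue Red Red Blue Blue Blue Red Blue Blue Red:
G_1 [R]  L=[∅]  R=[0]  => -1
G_2 [RR]  L=[∅]  R=[-1,0]  => -2
G_3 [RRR]  L=[∅]  R=[-2,-1,0]  => -3
G_4 [RRRB]  L=[-3]  R=[-2,-1,0]  => -5/2
G_5 [RRRBR]  L=[-3]  R=[-5/2,-2,-1,0]  => -11/4
G_6 [RRRBRB]  L=[-3,-11/4]  R=[-5/2,-2,-1,0]  => -21/8
G_7 [RRRBRBR]  L=[-3,-11/4]  R=[-21/8,-5/2,-2,-1,0]  => -43/16
G_8 [RRRBRBRR]  L=[-3,-11/4]  R=[-43/16,-21/8,-5/2,-2,-1,0]  => -87/32
G_9 [RRRBRBRRB]  L=[-3,-11/4,-87/32]  R=[-43/16,-21/8,-5/2,-2,-1,0]  => -173/64
G_10 [RRRBRBRRBB]  L=[-3,-11/4,-87/32,-173/64]  R=[-43/16,-21/8,-5/2,-2,-1,0]  => -345/128
G_11 [RRRBRBRRBBB]  L=[-3,-11/4,-87/32,-173/64,-345/128]  R=[-43/16,-21/8,-5/2,-2,-1,0]  => -689/256
G_12 [RRRBRBRRBBBR]  L=[-3,-11/4,-87/32,-173/64,-345/128]  R=[-689/256,-43/16,-21/8,-5/2,-2,-1,0]  => -1379/512
G_13 [RRRBRBRRBBBRB]  L=[-3,-11/4,-87/32,-173/64,-345/128,-1379/512]  R=[-689/256,-43/16,-21/8,-5/2,-2,-1,0]  => -2757/1024
G_14 [RRRBRBRRBBBRBB]  L=[-3,-11/4,-87/32,-173/64,-345/128,-1379/512,-2757/1024]  R=[-689/256,-43/16,-21/8,-5/2,-2,-1,0]  => -5513/2048
G_15 [RRRBRBRRBBBRBBR]  L=[-3,-11/4,-87/32,-173/64,-345/128,-1379/512,-2757/1024]  R=[-5513/2048,-689/256,-43/16,-21/8,-5/2,-2,-1,0]  => -11027/4096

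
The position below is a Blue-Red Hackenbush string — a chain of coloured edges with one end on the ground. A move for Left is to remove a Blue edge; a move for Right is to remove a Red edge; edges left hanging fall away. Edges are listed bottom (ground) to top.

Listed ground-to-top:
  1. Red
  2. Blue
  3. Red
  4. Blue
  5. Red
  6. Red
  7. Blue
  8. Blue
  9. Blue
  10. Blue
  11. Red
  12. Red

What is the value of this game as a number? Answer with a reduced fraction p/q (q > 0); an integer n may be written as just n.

-1415/2048

v(R) = { (no moves) | 0 } so -1
v(RB) = { -1 | 0 } so -1/2
v(RBR) = { -1 | -1/2, 0 } so -3/4
v(RBRB) = { -1, -3/4 | -1/2, 0 } so -5/8
v(RBRBR) = { -1, -3/4 | -5/8, -1/2, 0 } so -11/16
v(RBRBRR) = { -1, -3/4 | -11/16, -5/8, -1/2, 0 } so -23/32
v(RBRBRRB) = { -1, -3/4, -23/32 | -11/16, -5/8, -1/2, 0 } so -45/64
v(RBRBRRBB) = { -1, -3/4, -23/32, -45/64 | -11/16, -5/8, -1/2, 0 } so -89/128
v(RBRBRRBBB) = { -1, -3/4, -23/32, -45/64, -89/128 | -11/16, -5/8, -1/2, 0 } so -177/256
v(RBRBRRBBBB) = { -1, -3/4, -23/32, -45/64, -89/128, -177/256 | -11/16, -5/8, -1/2, 0 } so -353/512
v(RBRBRRBBBBR) = { -1, -3/4, -23/32, -45/64, -89/128, -177/256 | -353/512, -11/16, -5/8, -1/2, 0 } so -707/1024
v(RBRBRRBBBBRR) = { -1, -3/4, -23/32, -45/64, -89/128, -177/256 | -707/1024, -353/512, -11/16, -5/8, -1/2, 0 } so -1415/2048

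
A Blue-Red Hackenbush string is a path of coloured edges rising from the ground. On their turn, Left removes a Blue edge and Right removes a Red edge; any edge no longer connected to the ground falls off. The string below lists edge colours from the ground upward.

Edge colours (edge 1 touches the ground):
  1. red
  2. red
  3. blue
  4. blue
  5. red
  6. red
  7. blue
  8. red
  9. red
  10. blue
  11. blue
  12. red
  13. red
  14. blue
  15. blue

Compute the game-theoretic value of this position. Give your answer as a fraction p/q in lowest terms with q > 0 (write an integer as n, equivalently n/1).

Recurse on prefixes of the 15-edge string red red blue blue red red blue red red blue blue red red blue blue:
1 of 15 · r · max L −∞ · min R 0 — -1
2 of 15 · rr · max L −∞ · min R -1 — -2
3 of 15 · rrb · max L -2 · min R -1 — -3/2
4 of 15 · rrbb · max L -3/2 · min R -1 — -5/4
5 of 15 · rrbbr · max L -3/2 · min R -5/4 — -11/8
6 of 15 · rrbbrr · max L -3/2 · min R -11/8 — -23/16
7 of 15 · rrbbrrb · max L -23/16 · min R -11/8 — -45/32
8 of 15 · rrbbrrbr · max L -23/16 · min R -45/32 — -91/64
9 of 15 · rrbbrrbrr · max L -23/16 · min R -91/64 — -183/128
10 of 15 · rrbbrrbrrb · max L -183/128 · min R -91/64 — -365/256
11 of 15 · rrbbrrbrrbb · max L -365/256 · min R -91/64 — -729/512
12 of 15 · rrbbrrbrrbbr · max L -365/256 · min R -729/512 — -1459/1024
13 of 15 · rrbbrrbrrbbrr · max L -365/256 · min R -1459/1024 — -2919/2048
14 of 15 · rrbbrrbrrbbrrb · max L -2919/2048 · min R -1459/1024 — -5837/4096
15 of 15 · rrbbrrbrrbbrrbb · max L -5837/4096 · min R -1459/1024 — -11673/8192

-11673/8192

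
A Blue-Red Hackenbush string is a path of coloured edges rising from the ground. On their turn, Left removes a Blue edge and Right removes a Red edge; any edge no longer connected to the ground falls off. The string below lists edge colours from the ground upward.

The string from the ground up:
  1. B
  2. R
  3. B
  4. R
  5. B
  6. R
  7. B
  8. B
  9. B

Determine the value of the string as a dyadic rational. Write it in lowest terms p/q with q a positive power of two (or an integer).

175/256

Recurse on prefixes of the 9-edge string B R B R B R B B B:
g_1 [B]  L=[0]  R=[—]  — 1
g_2 [BR]  L=[0]  R=[1]  — 1/2
g_3 [BRB]  L=[0,1/2]  R=[1]  — 3/4
g_4 [BRBR]  L=[0,1/2]  R=[3/4,1]  — 5/8
g_5 [BRBRB]  L=[0,1/2,5/8]  R=[3/4,1]  — 11/16
g_6 [BRBRBR]  L=[0,1/2,5/8]  R=[11/16,3/4,1]  — 21/32
g_7 [BRBRBRB]  L=[0,1/2,5/8,21/32]  R=[11/16,3/4,1]  — 43/64
g_8 [BRBRBRBB]  L=[0,1/2,5/8,21/32,43/64]  R=[11/16,3/4,1]  — 87/128
g_9 [BRBRBRBBB]  L=[0,1/2,5/8,21/32,43/64,87/128]  R=[11/16,3/4,1]  — 175/256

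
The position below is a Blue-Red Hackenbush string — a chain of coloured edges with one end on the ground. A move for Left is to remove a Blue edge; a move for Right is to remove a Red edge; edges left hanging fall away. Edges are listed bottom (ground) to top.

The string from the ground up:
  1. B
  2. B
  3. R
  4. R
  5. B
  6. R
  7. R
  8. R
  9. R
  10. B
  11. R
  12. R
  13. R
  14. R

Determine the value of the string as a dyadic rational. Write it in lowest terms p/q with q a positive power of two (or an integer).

B: Left { 0 }, Right { ∅ } = simplest 1
BB: Left { 0,1 }, Right { ∅ } = simplest 2
BBR: Left { 0,1 }, Right { 2 } = simplest 3/2
BBRR: Left { 0,1 }, Right { 3/2,2 } = simplest 5/4
BBRRB: Left { 0,1,5/4 }, Right { 3/2,2 } = simplest 11/8
BBRRBR: Left { 0,1,5/4 }, Right { 11/8,3/2,2 } = simplest 21/16
BBRRBRR: Left { 0,1,5/4 }, Right { 21/16,11/8,3/2,2 } = simplest 41/32
BBRRBRRR: Left { 0,1,5/4 }, Right { 41/32,21/16,11/8,3/2,2 } = simplest 81/64
BBRRBRRRR: Left { 0,1,5/4 }, Right { 81/64,41/32,21/16,11/8,3/2,2 } = simplest 161/128
BBRRBRRRRB: Left { 0,1,5/4,161/128 }, Right { 81/64,41/32,21/16,11/8,3/2,2 } = simplest 323/256
BBRRBRRRRBR: Left { 0,1,5/4,161/128 }, Right { 323/256,81/64,41/32,21/16,11/8,3/2,2 } = simplest 645/512
BBRRBRRRRBRR: Left { 0,1,5/4,161/128 }, Right { 645/512,323/256,81/64,41/32,21/16,11/8,3/2,2 } = simplest 1289/1024
BBRRBRRRRBRRR: Left { 0,1,5/4,161/128 }, Right { 1289/1024,645/512,323/256,81/64,41/32,21/16,11/8,3/2,2 } = simplest 2577/2048
BBRRBRRRRBRRRR: Left { 0,1,5/4,161/128 }, Right { 2577/2048,1289/1024,645/512,323/256,81/64,41/32,21/16,11/8,3/2,2 } = simplest 5153/4096

5153/4096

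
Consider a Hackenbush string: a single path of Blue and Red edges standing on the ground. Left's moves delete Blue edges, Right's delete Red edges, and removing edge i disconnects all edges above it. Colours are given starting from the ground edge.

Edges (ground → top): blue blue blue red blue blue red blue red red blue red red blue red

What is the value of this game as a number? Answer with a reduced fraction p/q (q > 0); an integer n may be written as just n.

11557/4096

1 of 15 · b · max L 0 · min R +∞ => 1
2 of 15 · bb · max L 1 · min R +∞ => 2
3 of 15 · bbb · max L 2 · min R +∞ => 3
4 of 15 · bbbr · max L 2 · min R 3 => 5/2
5 of 15 · bbbrb · max L 5/2 · min R 3 => 11/4
6 of 15 · bbbrbb · max L 11/4 · min R 3 => 23/8
7 of 15 · bbbrbbr · max L 11/4 · min R 23/8 => 45/16
8 of 15 · bbbrbbrb · max L 45/16 · min R 23/8 => 91/32
9 of 15 · bbbrbbrbr · max L 45/16 · min R 91/32 => 181/64
10 of 15 · bbbrbbrbrr · max L 45/16 · min R 181/64 => 361/128
11 of 15 · bbbrbbrbrrb · max L 361/128 · min R 181/64 => 723/256
12 of 15 · bbbrbbrbrrbr · max L 361/128 · min R 723/256 => 1445/512
13 of 15 · bbbrbbrbrrbrr · max L 361/128 · min R 1445/512 => 2889/1024
14 of 15 · bbbrbbrbrrbrrb · max L 2889/1024 · min R 1445/512 => 5779/2048
15 of 15 · bbbrbbrbrrbrrbr · max L 2889/1024 · min R 5779/2048 => 11557/4096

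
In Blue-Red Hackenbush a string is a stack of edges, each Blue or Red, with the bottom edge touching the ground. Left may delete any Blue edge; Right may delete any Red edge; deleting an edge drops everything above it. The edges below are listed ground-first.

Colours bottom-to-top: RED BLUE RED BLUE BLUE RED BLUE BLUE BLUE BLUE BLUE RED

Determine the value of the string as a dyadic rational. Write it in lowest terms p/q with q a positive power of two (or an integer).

-1155/2048

1 of 12 · R · max L −∞ · min R 0 → -1
2 of 12 · RB · max L -1 · min R 0 → -1/2
3 of 12 · RBR · max L -1 · min R -1/2 → -3/4
4 of 12 · RBRB · max L -3/4 · min R -1/2 → -5/8
5 of 12 · RBRBB · max L -5/8 · min R -1/2 → -9/16
6 of 12 · RBRBBR · max L -5/8 · min R -9/16 → -19/32
7 of 12 · RBRBBRB · max L -19/32 · min R -9/16 → -37/64
8 of 12 · RBRBBRBB · max L -37/64 · min R -9/16 → -73/128
9 of 12 · RBRBBRBBB · max L -73/128 · min R -9/16 → -145/256
10 of 12 · RBRBBRBBBB · max L -145/256 · min R -9/16 → -289/512
11 of 12 · RBRBBRBBBBB · max L -289/512 · min R -9/16 → -577/1024
12 of 12 · RBRBBRBBBBBR · max L -289/512 · min R -577/1024 → -1155/2048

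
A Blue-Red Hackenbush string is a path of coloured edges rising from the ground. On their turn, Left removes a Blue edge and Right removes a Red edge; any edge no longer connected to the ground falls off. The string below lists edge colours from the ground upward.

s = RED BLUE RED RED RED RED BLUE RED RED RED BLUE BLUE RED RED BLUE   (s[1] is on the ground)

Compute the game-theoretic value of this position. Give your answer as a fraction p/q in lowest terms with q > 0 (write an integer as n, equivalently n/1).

value_1 [R]  L=[]  R=[0]  -> -1
value_2 [RB]  L=[-1]  R=[0]  -> -1/2
value_3 [RBR]  L=[-1]  R=[-1/2,0]  -> -3/4
value_4 [RBRR]  L=[-1]  R=[-3/4,-1/2,0]  -> -7/8
value_5 [RBRRR]  L=[-1]  R=[-7/8,-3/4,-1/2,0]  -> -15/16
value_6 [RBRRRR]  L=[-1]  R=[-15/16,-7/8,-3/4,-1/2,0]  -> -31/32
value_7 [RBRRRRB]  L=[-1,-31/32]  R=[-15/16,-7/8,-3/4,-1/2,0]  -> -61/64
value_8 [RBRRRRBR]  L=[-1,-31/32]  R=[-61/64,-15/16,-7/8,-3/4,-1/2,0]  -> -123/128
value_9 [RBRRRRBRR]  L=[-1,-31/32]  R=[-123/128,-61/64,-15/16,-7/8,-3/4,-1/2,0]  -> -247/256
value_10 [RBRRRRBRRR]  L=[-1,-31/32]  R=[-247/256,-123/128,-61/64,-15/16,-7/8,-3/4,-1/2,0]  -> -495/512
value_11 [RBRRRRBRRRB]  L=[-1,-31/32,-495/512]  R=[-247/256,-123/128,-61/64,-15/16,-7/8,-3/4,-1/2,0]  -> -989/1024
value_12 [RBRRRRBRRRBB]  L=[-1,-31/32,-495/512,-989/1024]  R=[-247/256,-123/128,-61/64,-15/16,-7/8,-3/4,-1/2,0]  -> -1977/2048
value_13 [RBRRRRBRRRBBR]  L=[-1,-31/32,-495/512,-989/1024]  R=[-1977/2048,-247/256,-123/128,-61/64,-15/16,-7/8,-3/4,-1/2,0]  -> -3955/4096
value_14 [RBRRRRBRRRBBRR]  L=[-1,-31/32,-495/512,-989/1024]  R=[-3955/4096,-1977/2048,-247/256,-123/128,-61/64,-15/16,-7/8,-3/4,-1/2,0]  -> -7911/8192
value_15 [RBRRRRBRRRBBRRB]  L=[-1,-31/32,-495/512,-989/1024,-7911/8192]  R=[-3955/4096,-1977/2048,-247/256,-123/128,-61/64,-15/16,-7/8,-3/4,-1/2,0]  -> -15821/16384

-15821/16384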